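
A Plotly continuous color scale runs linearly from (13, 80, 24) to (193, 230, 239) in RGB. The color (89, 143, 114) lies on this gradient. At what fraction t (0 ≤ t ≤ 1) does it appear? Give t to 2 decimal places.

0.42

Invert the lerp on the B channel (largest span, 215): t = (114 − 24) / (239 − 24) = 90/215 = 0.4186.
Check on R: (89 − 13)/(193 − 13) = 0.4222 ✓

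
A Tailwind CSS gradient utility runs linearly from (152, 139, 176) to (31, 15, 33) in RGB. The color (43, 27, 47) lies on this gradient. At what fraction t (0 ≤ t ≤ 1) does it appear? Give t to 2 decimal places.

0.90

Invert the lerp on the B channel (largest span, 143): t = (47 − 176) / (33 − 176) = -129/-143 = 0.9021.
Check on R: (43 − 152)/(31 − 152) = 0.9008 ✓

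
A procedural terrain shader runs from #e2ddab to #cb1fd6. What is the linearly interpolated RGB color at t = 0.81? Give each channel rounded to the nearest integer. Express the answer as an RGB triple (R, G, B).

#e2ddab → (226, 221, 171); #cb1fd6 → (203, 31, 214).
R = 226 + 0.81 × (203 − 226) = 226 + 0.81 × -23 = 207.37 → 207
G = 221 + 0.81 × (31 − 221) = 221 + 0.81 × -190 = 67.1 → 67
B = 171 + 0.81 × (214 − 171) = 171 + 0.81 × 43 = 205.83 → 206
So the blended color is (207, 67, 206), about #cf43ce.

(207, 67, 206)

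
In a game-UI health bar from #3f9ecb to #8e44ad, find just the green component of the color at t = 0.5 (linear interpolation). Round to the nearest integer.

G₁ = 158 (from #3f9ecb), G₂ = 68 (from #8e44ad).
G = 158 + 0.5 × (68 − 158) = 113 → 113

113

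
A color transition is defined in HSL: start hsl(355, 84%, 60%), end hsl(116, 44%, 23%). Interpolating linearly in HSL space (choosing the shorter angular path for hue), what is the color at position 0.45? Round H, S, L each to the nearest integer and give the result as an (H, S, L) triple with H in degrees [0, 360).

(49, 66, 43)

Hue: 116 − 355 = -239°, but |-239| > 180 so the shorter arc goes the other way: Δh = -239 + 360 = 121°.
H = 355 + 0.45 × (121) = 409.45 → 409 → 409 mod 360 = 49°
S = 84 + 0.45 × (44 − 84) = 66 → 66%
L = 60 + 0.45 × (23 − 60) = 43.35 → 43%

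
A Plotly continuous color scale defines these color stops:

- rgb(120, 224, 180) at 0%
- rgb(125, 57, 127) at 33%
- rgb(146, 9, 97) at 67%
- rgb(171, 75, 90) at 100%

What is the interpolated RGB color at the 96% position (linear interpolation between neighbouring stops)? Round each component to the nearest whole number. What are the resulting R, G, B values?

(168, 67, 91)

96% lies between the 67% and 100% stops, so the local fraction is t = (96 − 67)/(100 − 67) = 29/33 ≈ 0.8788.
R = 146 + 0.8788 × (171 − 146) = 167.97 → 168
G = 9 + 0.8788 × (75 − 9) = 67.001 → 67
B = 97 + 0.8788 × (90 − 97) = 90.848 → 91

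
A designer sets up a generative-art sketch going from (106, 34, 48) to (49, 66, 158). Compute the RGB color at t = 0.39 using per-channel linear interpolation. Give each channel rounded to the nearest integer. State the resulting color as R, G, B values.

(84, 46, 91)

R = 106 + 0.39 × (49 − 106) = 106 + 0.39 × -57 = 83.77 → 84
G = 34 + 0.39 × (66 − 34) = 34 + 0.39 × 32 = 46.48 → 46
B = 48 + 0.39 × (158 − 48) = 48 + 0.39 × 110 = 90.9 → 91
So the blended color is (84, 46, 91), about #542e5b.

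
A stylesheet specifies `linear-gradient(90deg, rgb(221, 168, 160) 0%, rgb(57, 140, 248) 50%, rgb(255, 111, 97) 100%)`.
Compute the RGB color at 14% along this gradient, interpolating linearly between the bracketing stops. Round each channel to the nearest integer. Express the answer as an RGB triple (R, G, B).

(175, 160, 185)

14% lies between the 0% and 50% stops, so the local fraction is t = (14 − 0)/(50 − 0) = 14/50 ≈ 0.28.
R = 221 + 0.28 × (57 − 221) = 175.08 → 175
G = 168 + 0.28 × (140 − 168) = 160.16 → 160
B = 160 + 0.28 × (248 − 160) = 184.64 → 185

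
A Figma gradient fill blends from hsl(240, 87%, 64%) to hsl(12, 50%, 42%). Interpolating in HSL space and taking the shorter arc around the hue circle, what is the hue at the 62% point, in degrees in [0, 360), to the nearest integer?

322

Hue: 12 − 240 = -228°, but |-228| > 180 so the shorter arc goes the other way: Δh = -228 + 360 = 132°.
H = 240 + 0.62 × (132) = 321.84 → 322°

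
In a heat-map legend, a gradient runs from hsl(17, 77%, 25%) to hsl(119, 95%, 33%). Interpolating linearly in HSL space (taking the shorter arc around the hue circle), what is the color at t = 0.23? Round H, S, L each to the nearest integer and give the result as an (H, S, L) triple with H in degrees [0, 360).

Hue arc: Δh = 119 − 17 = 102° (|Δh| ≤ 180, already the shorter path).
H = 17 + 0.23 × (102) = 40.46 → 40°
S = 77 + 0.23 × (95 − 77) = 81.14 → 81%
L = 25 + 0.23 × (33 − 25) = 26.84 → 27%

(40, 81, 27)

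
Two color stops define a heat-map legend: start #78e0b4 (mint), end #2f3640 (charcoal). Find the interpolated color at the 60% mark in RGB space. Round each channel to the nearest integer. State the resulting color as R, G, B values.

(76, 122, 110)

#78e0b4 → (120, 224, 180); #2f3640 → (47, 54, 64).
60% corresponds to t = 0.6.
R = 120 + 0.6 × (47 − 120) = 120 + 0.6 × -73 = 76.2 → 76
G = 224 + 0.6 × (54 − 224) = 224 + 0.6 × -170 = 122 → 122
B = 180 + 0.6 × (64 − 180) = 180 + 0.6 × -116 = 110.4 → 110
So the blended color is (76, 122, 110), about #4c7a6e.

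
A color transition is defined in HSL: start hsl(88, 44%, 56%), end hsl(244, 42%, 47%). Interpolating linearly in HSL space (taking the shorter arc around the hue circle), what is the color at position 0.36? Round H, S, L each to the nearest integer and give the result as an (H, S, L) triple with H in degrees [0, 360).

Hue arc: Δh = 244 − 88 = 156° (|Δh| ≤ 180, already the shorter path).
H = 88 + 0.36 × (156) = 144.16 → 144°
S = 44 + 0.36 × (42 − 44) = 43.28 → 43%
L = 56 + 0.36 × (47 − 56) = 52.76 → 53%

(144, 43, 53)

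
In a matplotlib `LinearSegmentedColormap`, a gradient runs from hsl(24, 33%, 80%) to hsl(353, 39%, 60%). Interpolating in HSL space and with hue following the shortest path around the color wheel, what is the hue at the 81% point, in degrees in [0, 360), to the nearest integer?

359

Hue: 353 − 24 = 329°, but |329| > 180 so the shorter arc goes the other way: Δh = 329 − 360 = -31°.
H = 24 + 0.81 × (-31) = -1.11 → -1 → -1 mod 360 = 359°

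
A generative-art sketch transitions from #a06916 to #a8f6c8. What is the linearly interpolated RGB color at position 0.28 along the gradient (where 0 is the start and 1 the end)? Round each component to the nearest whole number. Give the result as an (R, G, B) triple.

#a06916 → (160, 105, 22); #a8f6c8 → (168, 246, 200).
R = 160 + 0.28 × (168 − 160) = 160 + 0.28 × 8 = 162.24 → 162
G = 105 + 0.28 × (246 − 105) = 105 + 0.28 × 141 = 144.48 → 144
B = 22 + 0.28 × (200 − 22) = 22 + 0.28 × 178 = 71.84 → 72

(162, 144, 72)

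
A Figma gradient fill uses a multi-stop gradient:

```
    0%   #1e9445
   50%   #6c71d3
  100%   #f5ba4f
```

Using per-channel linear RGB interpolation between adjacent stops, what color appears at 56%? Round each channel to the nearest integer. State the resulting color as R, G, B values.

(124, 122, 195)

56% lies between the 50% and 100% stops, so the local fraction is t = (56 − 50)/(100 − 50) = 6/50 ≈ 0.12.
#6c71d3 → (108, 113, 211); #f5ba4f → (245, 186, 79).
R = 108 + 0.12 × (245 − 108) = 124.44 → 124
G = 113 + 0.12 × (186 − 113) = 121.76 → 122
B = 211 + 0.12 × (79 − 211) = 195.16 → 195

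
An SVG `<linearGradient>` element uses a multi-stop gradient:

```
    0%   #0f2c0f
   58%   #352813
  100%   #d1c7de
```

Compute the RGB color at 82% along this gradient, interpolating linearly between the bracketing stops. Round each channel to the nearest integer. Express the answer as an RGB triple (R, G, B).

82% lies between the 58% and 100% stops, so the local fraction is t = (82 − 58)/(100 − 58) = 24/42 ≈ 0.5714.
#352813 → (53, 40, 19); #d1c7de → (209, 199, 222).
R = 53 + 0.5714 × (209 − 53) = 142.138 → 142
G = 40 + 0.5714 × (199 − 40) = 130.853 → 131
B = 19 + 0.5714 × (222 − 19) = 134.994 → 135

(142, 131, 135)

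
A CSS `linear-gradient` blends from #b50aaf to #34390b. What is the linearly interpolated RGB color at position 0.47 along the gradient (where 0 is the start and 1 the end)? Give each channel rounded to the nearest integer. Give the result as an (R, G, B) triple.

#b50aaf → (181, 10, 175); #34390b → (52, 57, 11).
R = 181 + 0.47 × (52 − 181) = 181 + 0.47 × -129 = 120.37 → 120
G = 10 + 0.47 × (57 − 10) = 10 + 0.47 × 47 = 32.09 → 32
B = 175 + 0.47 × (11 − 175) = 175 + 0.47 × -164 = 97.92 → 98
So the blended color is (120, 32, 98), about #782062.

(120, 32, 98)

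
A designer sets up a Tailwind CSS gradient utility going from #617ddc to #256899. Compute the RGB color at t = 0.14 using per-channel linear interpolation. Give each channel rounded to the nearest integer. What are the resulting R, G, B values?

#617ddc → (97, 125, 220); #256899 → (37, 104, 153).
R = 97 + 0.14 × (37 − 97) = 97 + 0.14 × -60 = 88.6 → 89
G = 125 + 0.14 × (104 − 125) = 125 + 0.14 × -21 = 122.06 → 122
B = 220 + 0.14 × (153 − 220) = 220 + 0.14 × -67 = 210.62 → 211
So the blended color is (89, 122, 211), about #597ad3.

(89, 122, 211)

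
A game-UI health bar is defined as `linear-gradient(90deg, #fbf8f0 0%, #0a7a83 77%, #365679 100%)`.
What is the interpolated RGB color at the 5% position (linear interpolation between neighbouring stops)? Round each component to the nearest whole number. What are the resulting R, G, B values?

(235, 240, 233)

5% lies between the 0% and 77% stops, so the local fraction is t = (5 − 0)/(77 − 0) = 5/77 ≈ 0.0649.
#fbf8f0 → (251, 248, 240); #0a7a83 → (10, 122, 131).
R = 251 + 0.0649 × (10 − 251) = 235.359 → 235
G = 248 + 0.0649 × (122 − 248) = 239.823 → 240
B = 240 + 0.0649 × (131 − 240) = 232.926 → 233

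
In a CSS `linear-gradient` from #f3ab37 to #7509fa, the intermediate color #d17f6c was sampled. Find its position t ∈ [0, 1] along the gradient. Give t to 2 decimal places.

0.27

Invert the lerp on the B channel (largest span, 195): t = (108 − 55) / (250 − 55) = 53/195 = 0.27179.
Check on R: (209 − 243)/(117 − 243) = 0.2698 ✓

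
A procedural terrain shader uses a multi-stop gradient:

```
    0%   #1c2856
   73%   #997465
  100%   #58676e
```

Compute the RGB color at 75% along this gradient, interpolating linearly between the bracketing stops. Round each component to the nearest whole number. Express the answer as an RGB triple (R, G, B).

(148, 115, 102)

75% lies between the 73% and 100% stops, so the local fraction is t = (75 − 73)/(100 − 73) = 2/27 ≈ 0.0741.
#997465 → (153, 116, 101); #58676e → (88, 103, 110).
R = 153 + 0.0741 × (88 − 153) = 148.184 → 148
G = 116 + 0.0741 × (103 − 116) = 115.037 → 115
B = 101 + 0.0741 × (110 − 101) = 101.667 → 102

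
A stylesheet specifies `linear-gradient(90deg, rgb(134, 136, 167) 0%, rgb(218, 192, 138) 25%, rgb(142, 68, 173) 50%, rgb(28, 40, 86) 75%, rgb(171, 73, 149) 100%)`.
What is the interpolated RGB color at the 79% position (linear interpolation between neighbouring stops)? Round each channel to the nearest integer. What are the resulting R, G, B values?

(51, 45, 96)

79% lies between the 75% and 100% stops, so the local fraction is t = (79 − 75)/(100 − 75) = 4/25 ≈ 0.16.
R = 28 + 0.16 × (171 − 28) = 50.88 → 51
G = 40 + 0.16 × (73 − 40) = 45.28 → 45
B = 86 + 0.16 × (149 − 86) = 96.08 → 96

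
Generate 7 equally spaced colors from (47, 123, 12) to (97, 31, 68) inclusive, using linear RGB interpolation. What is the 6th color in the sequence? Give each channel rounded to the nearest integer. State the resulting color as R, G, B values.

(89, 46, 59)

With 7 swatches and endpoints inclusive, swatch 6 sits at t = (6 − 1)/(7 − 1) = 5/6 ≈ 0.8333.
R = 47 + 0.8333 × (97 − 47) = 88.665 → 89
G = 123 + 0.8333 × (31 − 123) = 46.336 → 46
B = 12 + 0.8333 × (68 − 12) = 58.665 → 59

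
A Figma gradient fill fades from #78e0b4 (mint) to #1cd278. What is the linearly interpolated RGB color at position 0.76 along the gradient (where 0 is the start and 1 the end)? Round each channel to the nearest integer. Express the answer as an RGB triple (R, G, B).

(50, 213, 134)

#78e0b4 → (120, 224, 180); #1cd278 → (28, 210, 120).
R = 120 + 0.76 × (28 − 120) = 120 + 0.76 × -92 = 50.08 → 50
G = 224 + 0.76 × (210 − 224) = 224 + 0.76 × -14 = 213.36 → 213
B = 180 + 0.76 × (120 − 180) = 180 + 0.76 × -60 = 134.4 → 134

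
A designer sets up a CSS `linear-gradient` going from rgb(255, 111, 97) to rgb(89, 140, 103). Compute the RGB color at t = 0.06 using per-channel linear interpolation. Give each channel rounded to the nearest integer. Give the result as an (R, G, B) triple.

R = 255 + 0.06 × (89 − 255) = 255 + 0.06 × -166 = 245.04 → 245
G = 111 + 0.06 × (140 − 111) = 111 + 0.06 × 29 = 112.74 → 113
B = 97 + 0.06 × (103 − 97) = 97 + 0.06 × 6 = 97.36 → 97

(245, 113, 97)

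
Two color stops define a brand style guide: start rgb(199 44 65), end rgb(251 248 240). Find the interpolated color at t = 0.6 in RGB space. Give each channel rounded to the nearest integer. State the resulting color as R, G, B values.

(230, 166, 170)

R = 199 + 0.6 × (251 − 199) = 199 + 0.6 × 52 = 230.2 → 230
G = 44 + 0.6 × (248 − 44) = 44 + 0.6 × 204 = 166.4 → 166
B = 65 + 0.6 × (240 − 65) = 65 + 0.6 × 175 = 170 → 170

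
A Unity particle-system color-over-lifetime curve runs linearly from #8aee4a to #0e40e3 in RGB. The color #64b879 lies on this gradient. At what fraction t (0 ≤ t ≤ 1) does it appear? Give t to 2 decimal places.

Invert the lerp on the G channel (largest span, 174): t = (184 − 238) / (64 − 238) = -54/-174 = 0.31034.
Check on R: (100 − 138)/(14 − 138) = 0.3065 ✓

0.31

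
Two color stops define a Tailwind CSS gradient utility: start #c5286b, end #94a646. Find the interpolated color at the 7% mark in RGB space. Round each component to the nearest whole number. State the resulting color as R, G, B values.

(194, 49, 104)

#c5286b → (197, 40, 107); #94a646 → (148, 166, 70).
7% corresponds to t = 0.07.
R = 197 + 0.07 × (148 − 197) = 197 + 0.07 × -49 = 193.57 → 194
G = 40 + 0.07 × (166 − 40) = 40 + 0.07 × 126 = 48.82 → 49
B = 107 + 0.07 × (70 − 107) = 107 + 0.07 × -37 = 104.41 → 104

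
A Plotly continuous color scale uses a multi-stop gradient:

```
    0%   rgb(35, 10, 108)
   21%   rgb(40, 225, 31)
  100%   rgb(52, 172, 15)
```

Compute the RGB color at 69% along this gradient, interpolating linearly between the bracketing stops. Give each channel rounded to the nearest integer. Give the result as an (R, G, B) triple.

(47, 193, 21)

69% lies between the 21% and 100% stops, so the local fraction is t = (69 − 21)/(100 − 21) = 48/79 ≈ 0.6076.
R = 40 + 0.6076 × (52 − 40) = 47.291 → 47
G = 225 + 0.6076 × (172 − 225) = 192.797 → 193
B = 31 + 0.6076 × (15 − 31) = 21.278 → 21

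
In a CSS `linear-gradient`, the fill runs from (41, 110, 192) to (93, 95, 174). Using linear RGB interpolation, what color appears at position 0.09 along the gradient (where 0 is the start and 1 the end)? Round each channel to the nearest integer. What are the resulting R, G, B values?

(46, 109, 190)

R = 41 + 0.09 × (93 − 41) = 41 + 0.09 × 52 = 45.68 → 46
G = 110 + 0.09 × (95 − 110) = 110 + 0.09 × -15 = 108.65 → 109
B = 192 + 0.09 × (174 − 192) = 192 + 0.09 × -18 = 190.38 → 190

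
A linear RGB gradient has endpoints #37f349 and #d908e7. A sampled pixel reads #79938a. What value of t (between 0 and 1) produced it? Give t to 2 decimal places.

0.41

Invert the lerp on the G channel (largest span, 235): t = (147 − 243) / (8 − 243) = -96/-235 = 0.40851.
Check on R: (121 − 55)/(217 − 55) = 0.4074 ✓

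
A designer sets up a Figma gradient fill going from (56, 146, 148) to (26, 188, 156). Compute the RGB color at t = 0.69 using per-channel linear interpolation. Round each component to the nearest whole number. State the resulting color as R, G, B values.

R = 56 + 0.69 × (26 − 56) = 56 + 0.69 × -30 = 35.3 → 35
G = 146 + 0.69 × (188 − 146) = 146 + 0.69 × 42 = 174.98 → 175
B = 148 + 0.69 × (156 − 148) = 148 + 0.69 × 8 = 153.52 → 154

(35, 175, 154)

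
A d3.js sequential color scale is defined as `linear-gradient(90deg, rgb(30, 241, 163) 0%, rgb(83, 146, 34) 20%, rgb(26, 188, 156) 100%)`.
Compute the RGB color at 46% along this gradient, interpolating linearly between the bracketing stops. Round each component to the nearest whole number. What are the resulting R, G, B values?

(64, 160, 74)

46% lies between the 20% and 100% stops, so the local fraction is t = (46 − 20)/(100 − 20) = 26/80 ≈ 0.325.
R = 83 + 0.325 × (26 − 83) = 64.475 → 64
G = 146 + 0.325 × (188 − 146) = 159.65 → 160
B = 34 + 0.325 × (156 − 34) = 73.65 → 74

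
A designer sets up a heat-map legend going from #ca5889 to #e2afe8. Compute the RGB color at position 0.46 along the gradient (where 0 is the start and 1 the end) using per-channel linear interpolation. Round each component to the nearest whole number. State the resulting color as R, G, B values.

#ca5889 → (202, 88, 137); #e2afe8 → (226, 175, 232).
R = 202 + 0.46 × (226 − 202) = 202 + 0.46 × 24 = 213.04 → 213
G = 88 + 0.46 × (175 − 88) = 88 + 0.46 × 87 = 128.02 → 128
B = 137 + 0.46 × (232 − 137) = 137 + 0.46 × 95 = 180.7 → 181
So the blended color is (213, 128, 181), about #d580b5.

(213, 128, 181)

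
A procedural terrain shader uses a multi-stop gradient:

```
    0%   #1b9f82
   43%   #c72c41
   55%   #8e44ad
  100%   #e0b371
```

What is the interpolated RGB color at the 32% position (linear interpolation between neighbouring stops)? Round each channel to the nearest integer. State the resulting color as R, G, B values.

(155, 73, 82)

32% lies between the 0% and 43% stops, so the local fraction is t = (32 − 0)/(43 − 0) = 32/43 ≈ 0.7442.
#1b9f82 → (27, 159, 130); #c72c41 → (199, 44, 65).
R = 27 + 0.7442 × (199 − 27) = 155.002 → 155
G = 159 + 0.7442 × (44 − 159) = 73.417 → 73
B = 130 + 0.7442 × (65 − 130) = 81.627 → 82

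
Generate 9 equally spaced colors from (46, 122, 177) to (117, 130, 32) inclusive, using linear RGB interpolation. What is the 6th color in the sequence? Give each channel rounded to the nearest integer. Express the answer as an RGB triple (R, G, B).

(90, 127, 86)

With 9 swatches and endpoints inclusive, swatch 6 sits at t = (6 − 1)/(9 − 1) = 5/8 ≈ 0.625.
R = 46 + 0.625 × (117 − 46) = 90.375 → 90
G = 122 + 0.625 × (130 − 122) = 127 → 127
B = 177 + 0.625 × (32 − 177) = 86.375 → 86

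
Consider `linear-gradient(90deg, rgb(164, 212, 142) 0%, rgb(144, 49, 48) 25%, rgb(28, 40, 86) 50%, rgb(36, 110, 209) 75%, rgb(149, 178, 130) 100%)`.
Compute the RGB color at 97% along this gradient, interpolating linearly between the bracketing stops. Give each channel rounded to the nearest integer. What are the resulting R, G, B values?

(135, 170, 139)

97% lies between the 75% and 100% stops, so the local fraction is t = (97 − 75)/(100 − 75) = 22/25 ≈ 0.88.
R = 36 + 0.88 × (149 − 36) = 135.44 → 135
G = 110 + 0.88 × (178 − 110) = 169.84 → 170
B = 209 + 0.88 × (130 − 209) = 139.48 → 139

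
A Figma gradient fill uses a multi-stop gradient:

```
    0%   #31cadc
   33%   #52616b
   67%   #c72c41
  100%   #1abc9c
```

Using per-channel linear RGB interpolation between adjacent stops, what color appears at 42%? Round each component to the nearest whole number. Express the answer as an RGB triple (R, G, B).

42% lies between the 33% and 67% stops, so the local fraction is t = (42 − 33)/(67 − 33) = 9/34 ≈ 0.2647.
#52616b → (82, 97, 107); #c72c41 → (199, 44, 65).
R = 82 + 0.2647 × (199 − 82) = 112.97 → 113
G = 97 + 0.2647 × (44 − 97) = 82.971 → 83
B = 107 + 0.2647 × (65 − 107) = 95.883 → 96

(113, 83, 96)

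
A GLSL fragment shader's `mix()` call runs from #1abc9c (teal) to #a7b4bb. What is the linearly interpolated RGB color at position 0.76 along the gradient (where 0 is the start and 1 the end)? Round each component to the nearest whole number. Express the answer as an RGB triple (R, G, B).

#1abc9c → (26, 188, 156); #a7b4bb → (167, 180, 187).
R = 26 + 0.76 × (167 − 26) = 26 + 0.76 × 141 = 133.16 → 133
G = 188 + 0.76 × (180 − 188) = 188 + 0.76 × -8 = 181.92 → 182
B = 156 + 0.76 × (187 − 156) = 156 + 0.76 × 31 = 179.56 → 180

(133, 182, 180)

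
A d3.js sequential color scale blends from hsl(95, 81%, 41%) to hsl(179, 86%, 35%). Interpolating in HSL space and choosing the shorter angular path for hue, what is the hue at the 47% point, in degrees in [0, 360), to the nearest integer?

134

Hue arc: Δh = 179 − 95 = 84° (|Δh| ≤ 180, already the shorter path).
H = 95 + 0.47 × (84) = 134.48 → 134°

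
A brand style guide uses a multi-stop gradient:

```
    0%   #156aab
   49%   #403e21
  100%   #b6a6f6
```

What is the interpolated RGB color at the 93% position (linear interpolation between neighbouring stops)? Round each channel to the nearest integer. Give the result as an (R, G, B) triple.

(166, 152, 217)

93% lies between the 49% and 100% stops, so the local fraction is t = (93 − 49)/(100 − 49) = 44/51 ≈ 0.8627.
#403e21 → (64, 62, 33); #b6a6f6 → (182, 166, 246).
R = 64 + 0.8627 × (182 − 64) = 165.799 → 166
G = 62 + 0.8627 × (166 − 62) = 151.721 → 152
B = 33 + 0.8627 × (246 − 33) = 216.755 → 217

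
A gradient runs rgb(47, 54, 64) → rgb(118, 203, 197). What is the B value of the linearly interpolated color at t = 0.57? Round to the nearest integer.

140

B = 64 + 0.57 × (197 − 64) = 139.81 → 140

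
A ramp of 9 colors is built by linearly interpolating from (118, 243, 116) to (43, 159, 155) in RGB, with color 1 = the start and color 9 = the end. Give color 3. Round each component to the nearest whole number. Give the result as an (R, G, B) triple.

With 9 swatches and endpoints inclusive, swatch 3 sits at t = (3 − 1)/(9 − 1) = 2/8 ≈ 0.25.
R = 118 + 0.25 × (43 − 118) = 99.25 → 99
G = 243 + 0.25 × (159 − 243) = 222 → 222
B = 116 + 0.25 × (155 − 116) = 125.75 → 126

(99, 222, 126)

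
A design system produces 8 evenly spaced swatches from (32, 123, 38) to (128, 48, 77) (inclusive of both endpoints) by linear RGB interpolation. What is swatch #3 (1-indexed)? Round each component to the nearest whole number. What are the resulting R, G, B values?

(59, 102, 49)

With 8 swatches and endpoints inclusive, swatch 3 sits at t = (3 − 1)/(8 − 1) = 2/7 ≈ 0.2857.
R = 32 + 0.2857 × (128 − 32) = 59.427 → 59
G = 123 + 0.2857 × (48 − 123) = 101.572 → 102
B = 38 + 0.2857 × (77 − 38) = 49.142 → 49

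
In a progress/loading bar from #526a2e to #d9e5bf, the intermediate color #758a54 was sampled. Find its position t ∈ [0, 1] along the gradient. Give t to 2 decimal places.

Invert the lerp on the B channel (largest span, 145): t = (84 − 46) / (191 − 46) = 38/145 = 0.26207.
Check on R: (117 − 82)/(217 − 82) = 0.2593 ✓

0.26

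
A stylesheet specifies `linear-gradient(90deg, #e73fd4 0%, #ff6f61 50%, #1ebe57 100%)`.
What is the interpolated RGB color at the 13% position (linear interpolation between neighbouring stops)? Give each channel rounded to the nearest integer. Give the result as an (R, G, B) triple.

13% lies between the 0% and 50% stops, so the local fraction is t = (13 − 0)/(50 − 0) = 13/50 ≈ 0.26.
#e73fd4 → (231, 63, 212); #ff6f61 → (255, 111, 97).
R = 231 + 0.26 × (255 − 231) = 237.24 → 237
G = 63 + 0.26 × (111 − 63) = 75.48 → 75
B = 212 + 0.26 × (97 − 212) = 182.1 → 182

(237, 75, 182)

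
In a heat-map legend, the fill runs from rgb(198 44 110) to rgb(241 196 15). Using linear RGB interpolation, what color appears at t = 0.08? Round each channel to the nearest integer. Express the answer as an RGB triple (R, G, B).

(201, 56, 102)

R = 198 + 0.08 × (241 − 198) = 198 + 0.08 × 43 = 201.44 → 201
G = 44 + 0.08 × (196 − 44) = 44 + 0.08 × 152 = 56.16 → 56
B = 110 + 0.08 × (15 − 110) = 110 + 0.08 × -95 = 102.4 → 102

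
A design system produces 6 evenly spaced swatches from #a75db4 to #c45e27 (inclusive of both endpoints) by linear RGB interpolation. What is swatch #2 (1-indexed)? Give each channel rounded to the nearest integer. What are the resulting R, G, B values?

With 6 swatches and endpoints inclusive, swatch 2 sits at t = (2 − 1)/(6 − 1) = 1/5 ≈ 0.2.
#a75db4 → (167, 93, 180); #c45e27 → (196, 94, 39).
R = 167 + 0.2 × (196 − 167) = 172.8 → 173
G = 93 + 0.2 × (94 − 93) = 93.2 → 93
B = 180 + 0.2 × (39 − 180) = 151.8 → 152

(173, 93, 152)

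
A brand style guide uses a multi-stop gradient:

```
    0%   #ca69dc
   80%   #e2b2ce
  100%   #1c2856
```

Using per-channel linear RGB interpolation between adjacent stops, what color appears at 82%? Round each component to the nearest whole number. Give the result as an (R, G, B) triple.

(206, 164, 194)

82% lies between the 80% and 100% stops, so the local fraction is t = (82 − 80)/(100 − 80) = 2/20 ≈ 0.1.
#e2b2ce → (226, 178, 206); #1c2856 → (28, 40, 86).
R = 226 + 0.1 × (28 − 226) = 206.2 → 206
G = 178 + 0.1 × (40 − 178) = 164.2 → 164
B = 206 + 0.1 × (86 − 206) = 194 → 194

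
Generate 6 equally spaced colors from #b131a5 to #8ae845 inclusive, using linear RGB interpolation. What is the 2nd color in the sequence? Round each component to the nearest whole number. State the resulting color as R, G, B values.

(169, 86, 146)

With 6 swatches and endpoints inclusive, swatch 2 sits at t = (2 − 1)/(6 − 1) = 1/5 ≈ 0.2.
#b131a5 → (177, 49, 165); #8ae845 → (138, 232, 69).
R = 177 + 0.2 × (138 − 177) = 169.2 → 169
G = 49 + 0.2 × (232 − 49) = 85.6 → 86
B = 165 + 0.2 × (69 − 165) = 145.8 → 146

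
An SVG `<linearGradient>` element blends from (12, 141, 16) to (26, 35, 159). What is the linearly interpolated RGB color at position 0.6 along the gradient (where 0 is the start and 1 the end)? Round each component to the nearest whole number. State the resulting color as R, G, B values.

R = 12 + 0.6 × (26 − 12) = 12 + 0.6 × 14 = 20.4 → 20
G = 141 + 0.6 × (35 − 141) = 141 + 0.6 × -106 = 77.4 → 77
B = 16 + 0.6 × (159 − 16) = 16 + 0.6 × 143 = 101.8 → 102

(20, 77, 102)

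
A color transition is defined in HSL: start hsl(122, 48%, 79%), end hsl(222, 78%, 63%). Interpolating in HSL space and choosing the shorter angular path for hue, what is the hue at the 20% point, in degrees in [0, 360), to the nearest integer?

142

Hue arc: Δh = 222 − 122 = 100° (|Δh| ≤ 180, already the shorter path).
H = 122 + 0.2 × (100) = 142 → 142°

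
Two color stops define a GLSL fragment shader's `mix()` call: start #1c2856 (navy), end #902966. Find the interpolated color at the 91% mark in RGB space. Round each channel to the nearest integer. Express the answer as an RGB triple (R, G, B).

(134, 41, 101)

#1c2856 → (28, 40, 86); #902966 → (144, 41, 102).
91% corresponds to t = 0.91.
R = 28 + 0.91 × (144 − 28) = 28 + 0.91 × 116 = 133.56 → 134
G = 40 + 0.91 × (41 − 40) = 40 + 0.91 × 1 = 40.91 → 41
B = 86 + 0.91 × (102 − 86) = 86 + 0.91 × 16 = 100.56 → 101
So the blended color is (134, 41, 101), about #862965.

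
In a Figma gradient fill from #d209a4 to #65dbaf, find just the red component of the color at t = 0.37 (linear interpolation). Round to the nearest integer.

170

R₁ = 210 (from #d209a4), R₂ = 101 (from #65dbaf).
R = 210 + 0.37 × (101 − 210) = 169.67 → 170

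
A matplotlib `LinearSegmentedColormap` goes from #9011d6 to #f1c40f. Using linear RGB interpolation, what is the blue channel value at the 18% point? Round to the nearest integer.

B₁ = 214 (from #9011d6), B₂ = 15 (from #f1c40f).
B = 214 + 0.18 × (15 − 214) = 178.18 → 178

178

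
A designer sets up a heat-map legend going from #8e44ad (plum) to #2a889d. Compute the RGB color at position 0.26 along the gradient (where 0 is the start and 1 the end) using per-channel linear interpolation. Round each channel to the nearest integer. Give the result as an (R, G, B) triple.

#8e44ad → (142, 68, 173); #2a889d → (42, 136, 157).
R = 142 + 0.26 × (42 − 142) = 142 + 0.26 × -100 = 116 → 116
G = 68 + 0.26 × (136 − 68) = 68 + 0.26 × 68 = 85.68 → 86
B = 173 + 0.26 × (157 − 173) = 173 + 0.26 × -16 = 168.84 → 169
So the blended color is (116, 86, 169), about #7456a9.

(116, 86, 169)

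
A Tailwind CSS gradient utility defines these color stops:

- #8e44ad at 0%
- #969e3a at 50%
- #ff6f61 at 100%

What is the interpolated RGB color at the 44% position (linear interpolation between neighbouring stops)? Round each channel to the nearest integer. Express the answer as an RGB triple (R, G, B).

(149, 147, 72)

44% lies between the 0% and 50% stops, so the local fraction is t = (44 − 0)/(50 − 0) = 44/50 ≈ 0.88.
#8e44ad → (142, 68, 173); #969e3a → (150, 158, 58).
R = 142 + 0.88 × (150 − 142) = 149.04 → 149
G = 68 + 0.88 × (158 − 68) = 147.2 → 147
B = 173 + 0.88 × (58 − 173) = 71.8 → 72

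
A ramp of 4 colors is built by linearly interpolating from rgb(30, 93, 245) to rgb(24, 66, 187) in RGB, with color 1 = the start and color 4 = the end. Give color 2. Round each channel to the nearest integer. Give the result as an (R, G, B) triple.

(28, 84, 226)

With 4 swatches and endpoints inclusive, swatch 2 sits at t = (2 − 1)/(4 − 1) = 1/3 ≈ 0.3333.
R = 30 + 0.3333 × (24 − 30) = 28 → 28
G = 93 + 0.3333 × (66 − 93) = 84.001 → 84
B = 245 + 0.3333 × (187 − 245) = 225.669 → 226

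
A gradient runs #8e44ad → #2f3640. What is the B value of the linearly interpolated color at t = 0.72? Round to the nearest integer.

B₁ = 173 (from #8e44ad), B₂ = 64 (from #2f3640).
B = 173 + 0.72 × (64 − 173) = 94.52 → 95

95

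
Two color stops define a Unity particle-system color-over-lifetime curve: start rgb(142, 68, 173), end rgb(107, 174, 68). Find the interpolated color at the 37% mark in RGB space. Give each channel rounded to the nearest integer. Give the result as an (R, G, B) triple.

37% corresponds to t = 0.37.
R = 142 + 0.37 × (107 − 142) = 142 + 0.37 × -35 = 129.05 → 129
G = 68 + 0.37 × (174 − 68) = 68 + 0.37 × 106 = 107.22 → 107
B = 173 + 0.37 × (68 − 173) = 173 + 0.37 × -105 = 134.15 → 134

(129, 107, 134)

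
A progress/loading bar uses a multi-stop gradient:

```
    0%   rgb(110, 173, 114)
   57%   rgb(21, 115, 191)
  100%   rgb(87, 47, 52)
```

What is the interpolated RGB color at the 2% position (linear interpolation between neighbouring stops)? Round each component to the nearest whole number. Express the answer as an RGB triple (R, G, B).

2% lies between the 0% and 57% stops, so the local fraction is t = (2 − 0)/(57 − 0) = 2/57 ≈ 0.0351.
R = 110 + 0.0351 × (21 − 110) = 106.876 → 107
G = 173 + 0.0351 × (115 − 173) = 170.964 → 171
B = 114 + 0.0351 × (191 − 114) = 116.703 → 117

(107, 171, 117)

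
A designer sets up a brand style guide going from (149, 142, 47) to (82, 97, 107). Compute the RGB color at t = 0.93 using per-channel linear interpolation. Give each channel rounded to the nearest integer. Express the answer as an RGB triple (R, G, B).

(87, 100, 103)

R = 149 + 0.93 × (82 − 149) = 149 + 0.93 × -67 = 86.69 → 87
G = 142 + 0.93 × (97 − 142) = 142 + 0.93 × -45 = 100.15 → 100
B = 47 + 0.93 × (107 − 47) = 47 + 0.93 × 60 = 102.8 → 103
So the blended color is (87, 100, 103), about #576467.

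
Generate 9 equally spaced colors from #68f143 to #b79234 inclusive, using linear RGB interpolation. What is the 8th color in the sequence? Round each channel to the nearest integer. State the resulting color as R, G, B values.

With 9 swatches and endpoints inclusive, swatch 8 sits at t = (8 − 1)/(9 − 1) = 7/8 ≈ 0.875.
#68f143 → (104, 241, 67); #b79234 → (183, 146, 52).
R = 104 + 0.875 × (183 − 104) = 173.125 → 173
G = 241 + 0.875 × (146 − 241) = 157.875 → 158
B = 67 + 0.875 × (52 − 67) = 53.875 → 54

(173, 158, 54)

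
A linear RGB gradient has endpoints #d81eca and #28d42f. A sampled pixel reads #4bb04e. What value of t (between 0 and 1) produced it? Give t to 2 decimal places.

Invert the lerp on the G channel (largest span, 182): t = (176 − 30) / (212 − 30) = 146/182 = 0.8022.
Check on R: (75 − 216)/(40 − 216) = 0.8011 ✓

0.80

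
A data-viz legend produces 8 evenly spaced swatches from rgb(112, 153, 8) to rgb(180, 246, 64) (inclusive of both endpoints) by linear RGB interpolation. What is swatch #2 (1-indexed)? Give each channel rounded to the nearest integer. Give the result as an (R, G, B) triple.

(122, 166, 16)

With 8 swatches and endpoints inclusive, swatch 2 sits at t = (2 − 1)/(8 − 1) = 1/7 ≈ 0.1429.
R = 112 + 0.1429 × (180 − 112) = 121.717 → 122
G = 153 + 0.1429 × (246 − 153) = 166.29 → 166
B = 8 + 0.1429 × (64 − 8) = 16.002 → 16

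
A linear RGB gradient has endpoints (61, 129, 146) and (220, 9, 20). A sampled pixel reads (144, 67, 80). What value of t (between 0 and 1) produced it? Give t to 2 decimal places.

0.52

Invert the lerp on the R channel (largest span, 159): t = (144 − 61) / (220 − 61) = 83/159 = 0.52201.
Check on G: (67 − 129)/(9 − 129) = 0.5167 ✓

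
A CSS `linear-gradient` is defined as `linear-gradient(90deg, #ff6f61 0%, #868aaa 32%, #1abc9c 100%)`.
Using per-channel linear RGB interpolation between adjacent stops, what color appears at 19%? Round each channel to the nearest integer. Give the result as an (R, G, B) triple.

19% lies between the 0% and 32% stops, so the local fraction is t = (19 − 0)/(32 − 0) = 19/32 ≈ 0.5938.
#ff6f61 → (255, 111, 97); #868aaa → (134, 138, 170).
R = 255 + 0.5938 × (134 − 255) = 183.15 → 183
G = 111 + 0.5938 × (138 − 111) = 127.033 → 127
B = 97 + 0.5938 × (170 − 97) = 140.347 → 140

(183, 127, 140)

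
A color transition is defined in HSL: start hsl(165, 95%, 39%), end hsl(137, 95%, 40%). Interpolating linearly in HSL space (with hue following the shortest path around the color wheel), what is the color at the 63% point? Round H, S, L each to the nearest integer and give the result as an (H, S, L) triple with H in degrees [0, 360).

Hue arc: Δh = 137 − 165 = -28° (|Δh| ≤ 180, already the shorter path).
H = 165 + 0.63 × (-28) = 147.36 → 147°
S = 95 + 0.63 × (95 − 95) = 95 → 95%
L = 39 + 0.63 × (40 − 39) = 39.63 → 40%

(147, 95, 40)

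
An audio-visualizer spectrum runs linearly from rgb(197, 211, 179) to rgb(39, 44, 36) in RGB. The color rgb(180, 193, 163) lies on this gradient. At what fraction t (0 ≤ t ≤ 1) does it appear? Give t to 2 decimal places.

0.11

Invert the lerp on the G channel (largest span, 167): t = (193 − 211) / (44 − 211) = -18/-167 = 0.10778.
Check on R: (180 − 197)/(39 − 197) = 0.1076 ✓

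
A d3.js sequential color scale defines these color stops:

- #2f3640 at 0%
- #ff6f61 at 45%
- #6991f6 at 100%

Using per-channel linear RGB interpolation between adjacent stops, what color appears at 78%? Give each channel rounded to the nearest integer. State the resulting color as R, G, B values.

78% lies between the 45% and 100% stops, so the local fraction is t = (78 − 45)/(100 − 45) = 33/55 ≈ 0.6.
#ff6f61 → (255, 111, 97); #6991f6 → (105, 145, 246).
R = 255 + 0.6 × (105 − 255) = 165 → 165
G = 111 + 0.6 × (145 − 111) = 131.4 → 131
B = 97 + 0.6 × (246 − 97) = 186.4 → 186

(165, 131, 186)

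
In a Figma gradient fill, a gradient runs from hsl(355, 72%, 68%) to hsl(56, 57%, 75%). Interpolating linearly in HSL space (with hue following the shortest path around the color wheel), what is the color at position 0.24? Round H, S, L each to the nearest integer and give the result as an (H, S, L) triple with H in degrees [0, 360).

(10, 68, 70)

Hue: 56 − 355 = -299°, but |-299| > 180 so the shorter arc goes the other way: Δh = -299 + 360 = 61°.
H = 355 + 0.24 × (61) = 369.64 → 370 → 370 mod 360 = 10°
S = 72 + 0.24 × (57 − 72) = 68.4 → 68%
L = 68 + 0.24 × (75 − 68) = 69.68 → 70%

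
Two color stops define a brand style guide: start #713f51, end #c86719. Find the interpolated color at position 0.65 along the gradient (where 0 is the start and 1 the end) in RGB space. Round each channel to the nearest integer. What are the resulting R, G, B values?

(170, 89, 45)

#713f51 → (113, 63, 81); #c86719 → (200, 103, 25).
R = 113 + 0.65 × (200 − 113) = 113 + 0.65 × 87 = 169.55 → 170
G = 63 + 0.65 × (103 − 63) = 63 + 0.65 × 40 = 89 → 89
B = 81 + 0.65 × (25 − 81) = 81 + 0.65 × -56 = 44.6 → 45
So the blended color is (170, 89, 45), about #aa592d.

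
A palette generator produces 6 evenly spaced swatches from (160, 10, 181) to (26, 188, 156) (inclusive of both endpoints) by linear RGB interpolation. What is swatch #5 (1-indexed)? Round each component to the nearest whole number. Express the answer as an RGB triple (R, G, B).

With 6 swatches and endpoints inclusive, swatch 5 sits at t = (5 − 1)/(6 − 1) = 4/5 ≈ 0.8.
R = 160 + 0.8 × (26 − 160) = 52.8 → 53
G = 10 + 0.8 × (188 − 10) = 152.4 → 152
B = 181 + 0.8 × (156 − 181) = 161 → 161

(53, 152, 161)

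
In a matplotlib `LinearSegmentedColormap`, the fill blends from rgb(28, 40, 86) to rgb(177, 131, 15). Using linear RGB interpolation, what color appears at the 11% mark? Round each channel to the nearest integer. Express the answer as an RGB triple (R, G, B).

11% corresponds to t = 0.11.
R = 28 + 0.11 × (177 − 28) = 28 + 0.11 × 149 = 44.39 → 44
G = 40 + 0.11 × (131 − 40) = 40 + 0.11 × 91 = 50.01 → 50
B = 86 + 0.11 × (15 − 86) = 86 + 0.11 × -71 = 78.19 → 78

(44, 50, 78)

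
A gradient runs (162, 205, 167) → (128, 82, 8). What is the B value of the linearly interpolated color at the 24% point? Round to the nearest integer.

129

B = 167 + 0.24 × (8 − 167) = 128.84 → 129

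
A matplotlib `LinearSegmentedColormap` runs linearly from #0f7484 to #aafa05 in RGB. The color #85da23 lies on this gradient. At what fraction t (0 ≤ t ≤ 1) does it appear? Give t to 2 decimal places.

0.76

Invert the lerp on the R channel (largest span, 155): t = (133 − 15) / (170 − 15) = 118/155 = 0.76129.
Check on G: (218 − 116)/(250 − 116) = 0.7612 ✓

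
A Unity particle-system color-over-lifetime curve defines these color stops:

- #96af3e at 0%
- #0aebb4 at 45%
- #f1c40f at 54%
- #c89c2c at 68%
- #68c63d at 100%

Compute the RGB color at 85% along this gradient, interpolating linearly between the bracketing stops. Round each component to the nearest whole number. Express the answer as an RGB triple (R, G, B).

85% lies between the 68% and 100% stops, so the local fraction is t = (85 − 68)/(100 − 68) = 17/32 ≈ 0.5312.
#c89c2c → (200, 156, 44); #68c63d → (104, 198, 61).
R = 200 + 0.5312 × (104 − 200) = 149.005 → 149
G = 156 + 0.5312 × (198 − 156) = 178.31 → 178
B = 44 + 0.5312 × (61 − 44) = 53.03 → 53

(149, 178, 53)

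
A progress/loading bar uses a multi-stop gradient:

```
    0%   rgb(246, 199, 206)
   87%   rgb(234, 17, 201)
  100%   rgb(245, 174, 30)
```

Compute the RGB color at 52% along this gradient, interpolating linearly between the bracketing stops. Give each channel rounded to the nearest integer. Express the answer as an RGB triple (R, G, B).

52% lies between the 0% and 87% stops, so the local fraction is t = (52 − 0)/(87 − 0) = 52/87 ≈ 0.5977.
R = 246 + 0.5977 × (234 − 246) = 238.828 → 239
G = 199 + 0.5977 × (17 − 199) = 90.219 → 90
B = 206 + 0.5977 × (201 − 206) = 203.012 → 203

(239, 90, 203)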